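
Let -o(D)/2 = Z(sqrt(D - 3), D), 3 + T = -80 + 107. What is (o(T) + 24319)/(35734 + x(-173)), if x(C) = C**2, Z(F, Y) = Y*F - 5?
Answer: 24329/65663 - 48*sqrt(21)/65663 ≈ 0.36716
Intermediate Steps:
Z(F, Y) = -5 + F*Y (Z(F, Y) = F*Y - 5 = -5 + F*Y)
T = 24 (T = -3 + (-80 + 107) = -3 + 27 = 24)
o(D) = 10 - 2*D*sqrt(-3 + D) (o(D) = -2*(-5 + sqrt(D - 3)*D) = -2*(-5 + sqrt(-3 + D)*D) = -2*(-5 + D*sqrt(-3 + D)) = 10 - 2*D*sqrt(-3 + D))
(o(T) + 24319)/(35734 + x(-173)) = ((10 - 2*24*sqrt(-3 + 24)) + 24319)/(35734 + (-173)**2) = ((10 - 2*24*sqrt(21)) + 24319)/(35734 + 29929) = ((10 - 48*sqrt(21)) + 24319)/65663 = (24329 - 48*sqrt(21))*(1/65663) = 24329/65663 - 48*sqrt(21)/65663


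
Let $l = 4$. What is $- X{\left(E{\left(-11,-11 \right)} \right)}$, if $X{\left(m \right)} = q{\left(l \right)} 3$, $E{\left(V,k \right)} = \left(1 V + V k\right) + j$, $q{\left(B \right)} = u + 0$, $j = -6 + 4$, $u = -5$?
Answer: $15$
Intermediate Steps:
$j = -2$
$q{\left(B \right)} = -5$ ($q{\left(B \right)} = -5 + 0 = -5$)
$E{\left(V,k \right)} = -2 + V + V k$ ($E{\left(V,k \right)} = \left(1 V + V k\right) - 2 = \left(V + V k\right) - 2 = -2 + V + V k$)
$X{\left(m \right)} = -15$ ($X{\left(m \right)} = \left(-5\right) 3 = -15$)
$- X{\left(E{\left(-11,-11 \right)} \right)} = \left(-1\right) \left(-15\right) = 15$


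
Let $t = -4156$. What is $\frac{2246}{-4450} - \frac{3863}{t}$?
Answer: $\frac{3927987}{9247100} \approx 0.42478$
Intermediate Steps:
$\frac{2246}{-4450} - \frac{3863}{t} = \frac{2246}{-4450} - \frac{3863}{-4156} = 2246 \left(- \frac{1}{4450}\right) - - \frac{3863}{4156} = - \frac{1123}{2225} + \frac{3863}{4156} = \frac{3927987}{9247100}$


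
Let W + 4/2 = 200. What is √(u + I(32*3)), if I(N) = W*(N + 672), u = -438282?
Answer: 3*I*√31802 ≈ 534.99*I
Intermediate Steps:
W = 198 (W = -2 + 200 = 198)
I(N) = 133056 + 198*N (I(N) = 198*(N + 672) = 198*(672 + N) = 133056 + 198*N)
√(u + I(32*3)) = √(-438282 + (133056 + 198*(32*3))) = √(-438282 + (133056 + 198*96)) = √(-438282 + (133056 + 19008)) = √(-438282 + 152064) = √(-286218) = 3*I*√31802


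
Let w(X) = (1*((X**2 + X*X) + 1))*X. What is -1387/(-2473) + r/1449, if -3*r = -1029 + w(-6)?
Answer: 1073020/1194459 ≈ 0.89833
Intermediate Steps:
w(X) = X*(1 + 2*X**2) (w(X) = (1*((X**2 + X**2) + 1))*X = (1*(2*X**2 + 1))*X = (1*(1 + 2*X**2))*X = (1 + 2*X**2)*X = X*(1 + 2*X**2))
r = 489 (r = -(-1029 + (-6 + 2*(-6)**3))/3 = -(-1029 + (-6 + 2*(-216)))/3 = -(-1029 + (-6 - 432))/3 = -(-1029 - 438)/3 = -1/3*(-1467) = 489)
-1387/(-2473) + r/1449 = -1387/(-2473) + 489/1449 = -1387*(-1/2473) + 489*(1/1449) = 1387/2473 + 163/483 = 1073020/1194459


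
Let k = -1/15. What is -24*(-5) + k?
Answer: 1799/15 ≈ 119.93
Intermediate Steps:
k = -1/15 (k = -1*1/15 = -1/15 ≈ -0.066667)
-24*(-5) + k = -24*(-5) - 1/15 = 120 - 1/15 = 1799/15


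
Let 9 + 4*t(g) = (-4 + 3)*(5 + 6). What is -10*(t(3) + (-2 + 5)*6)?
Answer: -130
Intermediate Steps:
t(g) = -5 (t(g) = -9/4 + ((-4 + 3)*(5 + 6))/4 = -9/4 + (-1*11)/4 = -9/4 + (¼)*(-11) = -9/4 - 11/4 = -5)
-10*(t(3) + (-2 + 5)*6) = -10*(-5 + (-2 + 5)*6) = -10*(-5 + 3*6) = -10*(-5 + 18) = -10*13 = -130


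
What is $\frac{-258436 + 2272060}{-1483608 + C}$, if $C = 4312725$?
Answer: $\frac{671208}{943039} \approx 0.71175$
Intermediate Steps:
$\frac{-258436 + 2272060}{-1483608 + C} = \frac{-258436 + 2272060}{-1483608 + 4312725} = \frac{2013624}{2829117} = 2013624 \cdot \frac{1}{2829117} = \frac{671208}{943039}$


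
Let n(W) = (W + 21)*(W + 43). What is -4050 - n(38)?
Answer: -8829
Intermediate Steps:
n(W) = (21 + W)*(43 + W)
-4050 - n(38) = -4050 - (903 + 38² + 64*38) = -4050 - (903 + 1444 + 2432) = -4050 - 1*4779 = -4050 - 4779 = -8829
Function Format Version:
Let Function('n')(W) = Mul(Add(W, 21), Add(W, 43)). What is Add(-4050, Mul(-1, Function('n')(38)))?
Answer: -8829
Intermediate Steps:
Function('n')(W) = Mul(Add(21, W), Add(43, W))
Add(-4050, Mul(-1, Function('n')(38))) = Add(-4050, Mul(-1, Add(903, Pow(38, 2), Mul(64, 38)))) = Add(-4050, Mul(-1, Add(903, 1444, 2432))) = Add(-4050, Mul(-1, 4779)) = Add(-4050, -4779) = -8829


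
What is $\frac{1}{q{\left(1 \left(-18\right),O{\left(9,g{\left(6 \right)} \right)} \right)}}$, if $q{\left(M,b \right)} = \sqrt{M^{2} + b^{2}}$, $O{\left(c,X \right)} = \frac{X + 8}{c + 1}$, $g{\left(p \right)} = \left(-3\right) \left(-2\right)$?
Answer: $\frac{5 \sqrt{8149}}{8149} \approx 0.055388$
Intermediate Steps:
$g{\left(p \right)} = 6$
$O{\left(c,X \right)} = \frac{8 + X}{1 + c}$
$\frac{1}{q{\left(1 \left(-18\right),O{\left(9,g{\left(6 \right)} \right)} \right)}} = \frac{1}{\sqrt{\left(1 \left(-18\right)\right)^{2} + \left(\frac{8 + 6}{1 + 9}\right)^{2}}} = \frac{1}{\sqrt{\left(-18\right)^{2} + \left(\frac{1}{10} \cdot 14\right)^{2}}} = \frac{1}{\sqrt{324 + \left(\frac{1}{10} \cdot 14\right)^{2}}} = \frac{1}{\sqrt{324 + \left(\frac{7}{5}\right)^{2}}} = \frac{1}{\sqrt{324 + \frac{49}{25}}} = \frac{1}{\sqrt{\frac{8149}{25}}} = \frac{1}{\frac{1}{5} \sqrt{8149}} = \frac{5 \sqrt{8149}}{8149}$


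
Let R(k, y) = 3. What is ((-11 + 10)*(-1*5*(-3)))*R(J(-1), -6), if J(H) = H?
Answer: -45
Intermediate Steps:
((-11 + 10)*(-1*5*(-3)))*R(J(-1), -6) = ((-11 + 10)*(-1*5*(-3)))*3 = -(-5)*(-3)*3 = -1*15*3 = -15*3 = -45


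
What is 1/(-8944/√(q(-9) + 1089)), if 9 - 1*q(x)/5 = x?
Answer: -3*√131/8944 ≈ -0.0038391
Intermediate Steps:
q(x) = 45 - 5*x
1/(-8944/√(q(-9) + 1089)) = 1/(-8944/√((45 - 5*(-9)) + 1089)) = 1/(-8944/√((45 + 45) + 1089)) = 1/(-8944/√(90 + 1089)) = 1/(-8944*√131/393) = -3*√131/8944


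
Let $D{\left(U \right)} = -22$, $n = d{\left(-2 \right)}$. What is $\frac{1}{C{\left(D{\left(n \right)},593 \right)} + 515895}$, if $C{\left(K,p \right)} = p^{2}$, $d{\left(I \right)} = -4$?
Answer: $\frac{1}{867544} \approx 1.1527 \cdot 10^{-6}$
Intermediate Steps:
$n = -4$
$\frac{1}{C{\left(D{\left(n \right)},593 \right)} + 515895} = \frac{1}{593^{2} + 515895} = \frac{1}{351649 + 515895} = \frac{1}{867544}$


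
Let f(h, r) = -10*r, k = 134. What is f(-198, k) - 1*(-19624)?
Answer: 18284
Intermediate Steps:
f(-198, k) - 1*(-19624) = -10*134 - 1*(-19624) = -1340 + 19624 = 18284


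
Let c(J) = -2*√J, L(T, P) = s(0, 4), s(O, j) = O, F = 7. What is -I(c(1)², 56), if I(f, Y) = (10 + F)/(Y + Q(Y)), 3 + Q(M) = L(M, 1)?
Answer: -17/53 ≈ -0.32075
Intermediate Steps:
L(T, P) = 0
Q(M) = -3 (Q(M) = -3 + 0 = -3)
I(f, Y) = 17/(-3 + Y) (I(f, Y) = (10 + 7)/(Y - 3) = 17/(-3 + Y))
-I(c(1)², 56) = -17/(-3 + 56) = -17/53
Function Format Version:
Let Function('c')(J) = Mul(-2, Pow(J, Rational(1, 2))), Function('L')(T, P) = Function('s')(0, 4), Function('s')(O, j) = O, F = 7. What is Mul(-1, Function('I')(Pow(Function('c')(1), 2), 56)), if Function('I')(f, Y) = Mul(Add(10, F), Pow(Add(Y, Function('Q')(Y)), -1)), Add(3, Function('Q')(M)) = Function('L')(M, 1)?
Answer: Rational(-17, 53) ≈ -0.32075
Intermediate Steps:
Function('L')(T, P) = 0
Function('Q')(M) = -3 (Function('Q')(M) = Add(-3, 0) = -3)
Function('I')(f, Y) = Mul(17, Pow(Add(-3, Y), -1)) (Function('I')(f, Y) = Mul(Add(10, 7), Pow(Add(Y, -3), -1)) = Mul(17, Pow(Add(-3, Y), -1)))
Mul(-1, Function('I')(Pow(Function('c')(1), 2), 56)) = Mul(-1, Mul(17, Pow(Add(-3, 56), -1))) = Mul(-1, Mul(17, Pow(53, -1))) = Mul(-1, Mul(17, Rational(1, 53))) = Mul(-1, Rational(17, 53)) = Rational(-17, 53)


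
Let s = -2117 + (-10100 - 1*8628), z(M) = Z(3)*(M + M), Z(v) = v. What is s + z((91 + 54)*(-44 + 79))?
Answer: 9605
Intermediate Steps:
z(M) = 6*M (z(M) = 3*(M + M) = 3*(2*M) = 6*M)
s = -20845 (s = -2117 + (-10100 - 8628) = -2117 - 18728 = -20845)
s + z((91 + 54)*(-44 + 79)) = -20845 + 6*((91 + 54)*(-44 + 79)) = -20845 + 6*(145*35) = -20845 + 6*5075 = -20845 + 30450 = 9605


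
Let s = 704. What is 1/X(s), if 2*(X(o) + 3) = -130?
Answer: -1/68 ≈ -0.014706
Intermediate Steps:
X(o) = -68 (X(o) = -3 + (½)*(-130) = -3 - 65 = -68)
1/X(s) = 1/(-68) = -1/68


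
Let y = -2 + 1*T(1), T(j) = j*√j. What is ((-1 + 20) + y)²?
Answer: 324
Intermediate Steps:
T(j) = j^(3/2)
y = -1 (y = -2 + 1*1^(3/2) = -2 + 1*1 = -2 + 1 = -1)
((-1 + 20) + y)² = ((-1 + 20) - 1)² = (19 - 1)² = 18² = 324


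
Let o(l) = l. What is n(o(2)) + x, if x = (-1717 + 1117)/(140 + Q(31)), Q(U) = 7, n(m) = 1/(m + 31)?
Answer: -6551/1617 ≈ -4.0513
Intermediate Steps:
n(m) = 1/(31 + m)
x = -200/49 (x = (-1717 + 1117)/(140 + 7) = -600/147 = -600*1/147 = -200/49 ≈ -4.0816)
n(o(2)) + x = 1/(31 + 2) - 200/49 = 1/33 - 200/49 = -6551/1617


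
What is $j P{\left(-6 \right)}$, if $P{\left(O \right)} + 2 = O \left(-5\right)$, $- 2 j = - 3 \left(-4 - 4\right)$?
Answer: $-336$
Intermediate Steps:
$j = -12$ ($j = - \frac{\left(-3\right) \left(-4 - 4\right)}{2} = - \frac{\left(-3\right) \left(-8\right)}{2} = \left(- \frac{1}{2}\right) 24 = -12$)
$P{\left(O \right)} = -2 - 5 O$ ($P{\left(O \right)} = -2 + O \left(-5\right) = -2 - 5 O$)
$j P{\left(-6 \right)} = - 12 \left(-2 - -30\right) = - 12 \left(-2 + 30\right) = \left(-12\right) 28 = -336$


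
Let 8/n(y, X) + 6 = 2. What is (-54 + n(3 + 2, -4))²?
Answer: 3136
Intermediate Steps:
n(y, X) = -2 (n(y, X) = 8/(-6 + 2) = 8/(-4) = 8*(-¼) = -2)
(-54 + n(3 + 2, -4))² = (-54 - 2)² = (-56)² = 3136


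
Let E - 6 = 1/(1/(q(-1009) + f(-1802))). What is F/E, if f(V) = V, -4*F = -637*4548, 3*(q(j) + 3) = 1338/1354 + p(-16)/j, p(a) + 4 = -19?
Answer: -30290392899/75223721 ≈ -402.67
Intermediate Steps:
p(a) = -23 (p(a) = -4 - 19 = -23)
q(j) = -1808/677 - 23/(3*j) (q(j) = -3 + (1338/1354 - 23/j)/3 = -3 + (1338*(1/1354) - 23/j)/3 = -3 + (669/677 - 23/j)/3 = -3 + (223/677 - 23/(3*j)) = -1808/677 - 23/(3*j))
F = 724269 (F = -(-637)*4548/4 = -¼*(-2897076) = 724269)
E = -3685962329/2049279 (E = 6 + 1/(1/((1/2031)*(-15571 - 5424*(-1009))/(-1009) - 1802)) = 6 + 1/(1/((1/2031)*(-1/1009)*(-15571 + 5472816) - 1802)) = 6 + 1/(1/((1/2031)*(-1/1009)*5457245 - 1802)) = 6 + 1/(1/(-5457245/2049279 - 1802)) = 6 + 1/(1/(-3698258003/2049279)) = 6 + 1/(-2049279/3698258003) = 6 - 3698258003/2049279 = -3685962329/2049279 ≈ -1798.7)
F/E = 724269/(-3685962329/2049279) = 724269*(-2049279/3685962329) = -30290392899/75223721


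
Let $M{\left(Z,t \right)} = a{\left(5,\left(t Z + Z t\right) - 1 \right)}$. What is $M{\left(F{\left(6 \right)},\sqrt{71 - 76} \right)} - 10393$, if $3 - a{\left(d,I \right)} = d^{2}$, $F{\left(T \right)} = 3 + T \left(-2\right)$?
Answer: $-10415$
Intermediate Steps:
$F{\left(T \right)} = 3 - 2 T$
$a{\left(d,I \right)} = 3 - d^{2}$
$M{\left(Z,t \right)} = -22$ ($M{\left(Z,t \right)} = 3 - 5^{2} = 3 - 25 = -22$)
$M{\left(F{\left(6 \right)},\sqrt{71 - 76} \right)} - 10393 = -22 - 10393 = -10415$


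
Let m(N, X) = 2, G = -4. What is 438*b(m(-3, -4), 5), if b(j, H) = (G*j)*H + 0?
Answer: -17520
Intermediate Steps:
b(j, H) = -4*H*j (b(j, H) = (-4*j)*H + 0 = -4*H*j + 0 = -4*H*j)
438*b(m(-3, -4), 5) = 438*(-4*5*2) = 438*(-40) = -17520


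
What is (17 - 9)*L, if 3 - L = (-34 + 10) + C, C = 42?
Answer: -120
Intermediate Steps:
L = -15 (L = 3 - ((-34 + 10) + 42) = 3 - (-24 + 42) = 3 - 1*18 = 3 - 18 = -15)
(17 - 9)*L = (17 - 9)*(-15) = 8*(-15) = -120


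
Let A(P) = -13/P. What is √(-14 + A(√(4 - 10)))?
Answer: √(-504 + 78*I*√6)/6 ≈ 0.69721 + 3.8061*I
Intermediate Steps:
√(-14 + A(√(4 - 10))) = √(-14 - 13/√(4 - 10)) = √(-14 - 13*(-I*√6/6)) = √(-14 - (-13)*I*√6/6) = √(-14 + 13*I*√6/6)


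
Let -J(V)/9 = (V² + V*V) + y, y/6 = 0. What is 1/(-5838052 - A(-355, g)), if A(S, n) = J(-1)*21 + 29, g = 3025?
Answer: -1/5837703 ≈ -1.7130e-7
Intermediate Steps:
y = 0 (y = 6*0 = 0)
J(V) = -18*V² (J(V) = -9*((V² + V*V) + 0) = -9*((V² + V²) + 0) = -9*(2*V² + 0) = -18*V²)
A(S, n) = -349 (A(S, n) = -18*(-1)²*21 + 29 = -18*1*21 + 29 = -18*21 + 29 = -378 + 29 = -349)
1/(-5838052 - A(-355, g)) = 1/(-5838052 - 1*(-349)) = 1/(-5838052 + 349) = 1/(-5837703) = -1/5837703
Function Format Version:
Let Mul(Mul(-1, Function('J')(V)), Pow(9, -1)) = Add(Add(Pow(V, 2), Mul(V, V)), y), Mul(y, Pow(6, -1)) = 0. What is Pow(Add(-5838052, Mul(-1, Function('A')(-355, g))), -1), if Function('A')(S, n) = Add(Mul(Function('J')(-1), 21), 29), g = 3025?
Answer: Rational(-1, 5837703) ≈ -1.7130e-7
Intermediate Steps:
y = 0 (y = Mul(6, 0) = 0)
Function('J')(V) = Mul(-18, Pow(V, 2)) (Function('J')(V) = Mul(-9, Add(Add(Pow(V, 2), Mul(V, V)), 0)) = Mul(-9, Add(Add(Pow(V, 2), Pow(V, 2)), 0)) = Mul(-9, Add(Mul(2, Pow(V, 2)), 0)) = Mul(-9, Mul(2, Pow(V, 2))) = Mul(-18, Pow(V, 2)))
Function('A')(S, n) = -349 (Function('A')(S, n) = Add(Mul(Mul(-18, Pow(-1, 2)), 21), 29) = Add(Mul(Mul(-18, 1), 21), 29) = Add(Mul(-18, 21), 29) = Add(-378, 29) = -349)
Pow(Add(-5838052, Mul(-1, Function('A')(-355, g))), -1) = Pow(Add(-5838052, Mul(-1, -349)), -1) = Pow(Add(-5838052, 349), -1) = Pow(-5837703, -1) = Rational(-1, 5837703)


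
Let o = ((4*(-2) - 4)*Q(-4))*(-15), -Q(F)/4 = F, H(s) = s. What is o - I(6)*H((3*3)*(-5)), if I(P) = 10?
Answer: 3330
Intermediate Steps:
Q(F) = -4*F
o = 2880 (o = ((4*(-2) - 4)*(-4*(-4)))*(-15) = ((-8 - 4)*16)*(-15) = -12*16*(-15) = -192*(-15) = 2880)
o - I(6)*H((3*3)*(-5)) = 2880 - 10*(3*3)*(-5) = 2880 - 10*9*(-5) = 2880 - 10*(-45) = 2880 - 1*(-450) = 2880 + 450 = 3330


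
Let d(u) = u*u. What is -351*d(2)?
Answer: -1404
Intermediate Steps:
d(u) = u**2
-351*d(2) = -351*2**2 = -351*4 = -1404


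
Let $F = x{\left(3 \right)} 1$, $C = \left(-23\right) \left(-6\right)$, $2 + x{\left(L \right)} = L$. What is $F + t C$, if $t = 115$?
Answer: $15871$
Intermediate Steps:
$x{\left(L \right)} = -2 + L$
$C = 138$
$F = 1$ ($F = \left(-2 + 3\right) 1 = 1 \cdot 1 = 1$)
$F + t C = 1 + 115 \cdot 138 = 1 + 15870 = 15871$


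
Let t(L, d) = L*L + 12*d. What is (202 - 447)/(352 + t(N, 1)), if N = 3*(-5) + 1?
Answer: -7/16 ≈ -0.43750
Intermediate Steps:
N = -14 (N = -15 + 1 = -14)
t(L, d) = L² + 12*d
(202 - 447)/(352 + t(N, 1)) = (202 - 447)/(352 + ((-14)² + 12*1)) = -245/(352 + (196 + 12)) = -245/(352 + 208) = -245/560 = -245*1/560 = -7/16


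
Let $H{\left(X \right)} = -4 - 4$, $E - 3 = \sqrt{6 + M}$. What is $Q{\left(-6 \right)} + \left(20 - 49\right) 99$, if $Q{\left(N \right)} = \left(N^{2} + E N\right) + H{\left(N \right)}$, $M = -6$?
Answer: $-2861$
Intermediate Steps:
$E = 3$ ($E = 3 + \sqrt{6 - 6} = 3 + \sqrt{0} = 3 + 0 = 3$)
$H{\left(X \right)} = -8$
$Q{\left(N \right)} = -8 + N^{2} + 3 N$ ($Q{\left(N \right)} = \left(N^{2} + 3 N\right) - 8 = -8 + N^{2} + 3 N$)
$Q{\left(-6 \right)} + \left(20 - 49\right) 99 = \left(-8 + \left(-6\right)^{2} + 3 \left(-6\right)\right) + \left(20 - 49\right) 99 = \left(-8 + 36 - 18\right) - 2871 = 10 - 2871 = -2861$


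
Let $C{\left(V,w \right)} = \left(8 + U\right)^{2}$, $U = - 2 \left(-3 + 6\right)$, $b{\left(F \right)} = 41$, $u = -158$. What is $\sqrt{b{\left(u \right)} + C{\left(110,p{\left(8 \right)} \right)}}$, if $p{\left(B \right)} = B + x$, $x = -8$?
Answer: $3 \sqrt{5} \approx 6.7082$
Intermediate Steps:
$U = -6$ ($U = \left(-2\right) 3 = -6$)
$p{\left(B \right)} = -8 + B$ ($p{\left(B \right)} = B - 8 = -8 + B$)
$C{\left(V,w \right)} = 4$ ($C{\left(V,w \right)} = \left(8 - 6\right)^{2} = 2^{2} = 4$)
$\sqrt{b{\left(u \right)} + C{\left(110,p{\left(8 \right)} \right)}} = \sqrt{41 + 4} = \sqrt{45} = 3 \sqrt{5}$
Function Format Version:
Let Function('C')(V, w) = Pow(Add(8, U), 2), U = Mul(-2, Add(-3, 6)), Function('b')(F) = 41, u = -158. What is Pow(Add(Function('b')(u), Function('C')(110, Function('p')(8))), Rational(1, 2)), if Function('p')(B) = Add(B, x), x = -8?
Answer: Mul(3, Pow(5, Rational(1, 2))) ≈ 6.7082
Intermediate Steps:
U = -6 (U = Mul(-2, 3) = -6)
Function('p')(B) = Add(-8, B) (Function('p')(B) = Add(B, -8) = Add(-8, B))
Function('C')(V, w) = 4 (Function('C')(V, w) = Pow(Add(8, -6), 2) = Pow(2, 2) = 4)
Pow(Add(Function('b')(u), Function('C')(110, Function('p')(8))), Rational(1, 2)) = Pow(Add(41, 4), Rational(1, 2)) = Pow(45, Rational(1, 2)) = Mul(3, Pow(5, Rational(1, 2)))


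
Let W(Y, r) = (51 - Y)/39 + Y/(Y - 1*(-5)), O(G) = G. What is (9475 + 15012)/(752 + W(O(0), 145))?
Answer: 318331/9793 ≈ 32.506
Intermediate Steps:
W(Y, r) = 17/13 - Y/39 + Y/(5 + Y) (W(Y, r) = (51 - Y)*(1/39) + Y/(Y + 5) = (17/13 - Y/39) + Y/(5 + Y) = 17/13 - Y/39 + Y/(5 + Y))
(9475 + 15012)/(752 + W(O(0), 145)) = (9475 + 15012)/(752 + (255 - 1*0**2 + 85*0)/(39*(5 + 0))) = 24487/(752 + (1/39)*(255 - 1*0 + 0)/5) = 24487/(752 + (1/39)*(1/5)*(255 + 0 + 0)) = 24487/(752 + (1/39)*(1/5)*255) = 24487/(752 + 17/13) = 24487/(9793/13) = 24487*(13/9793) = 318331/9793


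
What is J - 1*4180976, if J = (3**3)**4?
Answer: -3649535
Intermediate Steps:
J = 531441 (J = 27**4 = 531441)
J - 1*4180976 = 531441 - 1*4180976 = 531441 - 4180976 = -3649535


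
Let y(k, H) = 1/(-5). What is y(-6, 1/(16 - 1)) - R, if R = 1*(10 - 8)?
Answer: -11/5 ≈ -2.2000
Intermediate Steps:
R = 2 (R = 1*2 = 2)
y(k, H) = -⅕
y(-6, 1/(16 - 1)) - R = -⅕ - 1*2 = -⅕ - 2 = -11/5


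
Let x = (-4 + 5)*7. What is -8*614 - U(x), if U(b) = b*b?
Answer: -4961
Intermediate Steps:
x = 7 (x = 1*7 = 7)
U(b) = b²
-8*614 - U(x) = -8*614 - 1*7² = -4912 - 1*49 = -4912 - 49 = -4961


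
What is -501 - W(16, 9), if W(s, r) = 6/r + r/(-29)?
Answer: -43618/87 ≈ -501.36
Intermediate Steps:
W(s, r) = 6/r - r/29 (W(s, r) = 6/r + r*(-1/29) = 6/r - r/29)
-501 - W(16, 9) = -501 - (6/9 - 1/29*9) = -501 - (6*(1/9) - 9/29) = -501 - (2/3 - 9/29) = -501 - 1*31/87 = -501 - 31/87 = -43618/87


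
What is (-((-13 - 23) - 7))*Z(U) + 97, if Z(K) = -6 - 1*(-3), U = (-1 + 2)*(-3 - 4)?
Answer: -32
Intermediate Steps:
U = -7 (U = 1*(-7) = -7)
Z(K) = -3 (Z(K) = -6 + 3 = -3)
(-((-13 - 23) - 7))*Z(U) + 97 = -((-13 - 23) - 7)*(-3) + 97 = -(-36 - 7)*(-3) + 97 = -1*(-43)*(-3) + 97 = 43*(-3) + 97 = -129 + 97 = -32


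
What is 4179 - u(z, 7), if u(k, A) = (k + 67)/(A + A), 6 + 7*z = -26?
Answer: 409105/98 ≈ 4174.5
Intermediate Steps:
z = -32/7 (z = -6/7 + (⅐)*(-26) = -6/7 - 26/7 = -32/7 ≈ -4.5714)
u(k, A) = (67 + k)/(2*A) (u(k, A) = (67 + k)/((2*A)) = (67 + k)*(1/(2*A)) = (67 + k)/(2*A))
4179 - u(z, 7) = 4179 - (67 - 32/7)/(2*7) = 4179 - 437/(2*7*7) = 4179 - 1*437/98 = 4179 - 437/98 = 409105/98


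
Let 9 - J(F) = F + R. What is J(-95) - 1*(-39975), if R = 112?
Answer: 39967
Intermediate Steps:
J(F) = -103 - F (J(F) = 9 - (F + 112) = 9 - (112 + F) = 9 + (-112 - F) = -103 - F)
J(-95) - 1*(-39975) = (-103 - 1*(-95)) - 1*(-39975) = (-103 + 95) + 39975 = -8 + 39975 = 39967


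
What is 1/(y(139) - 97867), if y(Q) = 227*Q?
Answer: -1/66314 ≈ -1.5080e-5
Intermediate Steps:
1/(y(139) - 97867) = 1/(227*139 - 97867) = 1/(31553 - 97867) = 1/(-66314) = -1/66314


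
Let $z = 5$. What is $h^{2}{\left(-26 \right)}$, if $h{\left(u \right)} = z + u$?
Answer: $441$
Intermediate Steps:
$h{\left(u \right)} = 5 + u$
$h^{2}{\left(-26 \right)} = \left(5 - 26\right)^{2} = \left(-21\right)^{2} = 441$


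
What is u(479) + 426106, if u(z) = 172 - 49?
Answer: 426229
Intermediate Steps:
u(z) = 123
u(479) + 426106 = 123 + 426106 = 426229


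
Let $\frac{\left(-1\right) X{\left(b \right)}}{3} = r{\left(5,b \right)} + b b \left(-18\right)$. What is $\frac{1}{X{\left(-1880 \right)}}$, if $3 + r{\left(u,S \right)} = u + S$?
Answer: $\frac{1}{190863234} \approx 5.2394 \cdot 10^{-9}$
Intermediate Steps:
$r{\left(u,S \right)} = -3 + S + u$ ($r{\left(u,S \right)} = -3 + \left(u + S\right) = -3 + \left(S + u\right) = -3 + S + u$)
$X{\left(b \right)} = -6 - 3 b + 54 b^{2}$ ($X{\left(b \right)} = - 3 \left(\left(-3 + b + 5\right) + b b \left(-18\right)\right) = - 3 \left(\left(2 + b\right) + b^{2} \left(-18\right)\right) = - 3 \left(\left(2 + b\right) - 18 b^{2}\right) = - 3 \left(2 + b - 18 b^{2}\right) = -6 - 3 b + 54 b^{2}$)
$\frac{1}{X{\left(-1880 \right)}} = \frac{1}{-6 - -5640 + 54 \left(-1880\right)^{2}} = \frac{1}{-6 + 5640 + 54 \cdot 3534400} = \frac{1}{-6 + 5640 + 190857600} = \frac{1}{190863234}$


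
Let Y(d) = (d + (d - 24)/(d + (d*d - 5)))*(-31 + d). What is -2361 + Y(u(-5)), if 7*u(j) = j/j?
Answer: -9745671/3871 ≈ -2517.6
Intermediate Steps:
u(j) = ⅐ (u(j) = (j/j)/7 = (⅐)*1 = ⅐)
Y(d) = (-31 + d)*(d + (-24 + d)/(-5 + d + d²)) (Y(d) = (d + (-24 + d)/(d + (d² - 5)))*(-31 + d) = (d + (-24 + d)/(d + (-5 + d²)))*(-31 + d) = (d + (-24 + d)/(-5 + d + d²))*(-31 + d) = (-31 + d)*(d + (-24 + d)/(-5 + d + d²)))
-2361 + Y(u(-5)) = -2361 + (744 + (⅐)⁴ - 35*(⅐)² - 30*(⅐)³ + 100*(⅐))/(-5 + ⅐ + (⅐)²) = -2361 + (744 + 1/2401 - 35*1/49 - 30*1/343 + 100/7)/(-5 + ⅐ + 1/49) = -2361 + (744 + 1/2401 - 5/7 - 30/343 + 100/7)/(-237/49) = -2361 - 49/237*1818720/2401 = -2361 - 606240/3871 = -9745671/3871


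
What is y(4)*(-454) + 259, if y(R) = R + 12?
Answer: -7005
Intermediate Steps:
y(R) = 12 + R
y(4)*(-454) + 259 = (12 + 4)*(-454) + 259 = 16*(-454) + 259 = -7264 + 259 = -7005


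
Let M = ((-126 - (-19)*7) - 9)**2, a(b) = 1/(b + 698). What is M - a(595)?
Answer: 5171/1293 ≈ 3.9992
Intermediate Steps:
a(b) = 1/(698 + b)
M = 4 (M = ((-126 - 1*(-133)) - 9)**2 = ((-126 + 133) - 9)**2 = (7 - 9)**2 = (-2)**2 = 4)
M - a(595) = 4 - 1/(698 + 595) = 4 - 1/1293 = 5171/1293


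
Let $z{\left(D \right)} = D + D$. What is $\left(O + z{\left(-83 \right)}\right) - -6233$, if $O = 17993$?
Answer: $24060$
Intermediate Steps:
$z{\left(D \right)} = 2 D$
$\left(O + z{\left(-83 \right)}\right) - -6233 = \left(17993 + 2 \left(-83\right)\right) - -6233 = \left(17993 - 166\right) + 6233 = 17827 + 6233 = 24060$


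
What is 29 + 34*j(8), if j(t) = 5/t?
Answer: 201/4 ≈ 50.250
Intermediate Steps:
29 + 34*j(8) = 29 + 34*(5/8) = 29 + 85/4 = 201/4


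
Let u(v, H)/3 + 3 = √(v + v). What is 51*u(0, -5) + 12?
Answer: -447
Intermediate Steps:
u(v, H) = -9 + 3*√2*√v (u(v, H) = -9 + 3*√(v + v) = -9 + 3*√(2*v) = -9 + 3*(√2*√v) = -9 + 3*√2*√v)
51*u(0, -5) + 12 = 51*(-9 + 3*√2*√0) + 12 = 51*(-9 + 3*√2*0) + 12 = 51*(-9 + 0) + 12 = 51*(-9) + 12 = -459 + 12 = -447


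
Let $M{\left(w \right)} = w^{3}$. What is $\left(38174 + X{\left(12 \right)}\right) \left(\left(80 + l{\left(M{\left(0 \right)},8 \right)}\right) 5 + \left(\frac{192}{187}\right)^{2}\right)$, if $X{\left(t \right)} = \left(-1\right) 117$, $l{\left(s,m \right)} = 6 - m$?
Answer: $\frac{520420874118}{34969} \approx 1.4882 \cdot 10^{7}$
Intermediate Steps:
$X{\left(t \right)} = -117$
$\left(38174 + X{\left(12 \right)}\right) \left(\left(80 + l{\left(M{\left(0 \right)},8 \right)}\right) 5 + \left(\frac{192}{187}\right)^{2}\right) = \left(38174 - 117\right) \left(\left(80 + \left(6 - 8\right)\right) 5 + \left(\frac{192}{187}\right)^{2}\right) = 38057 \left(\left(80 + \left(6 - 8\right)\right) 5 + \left(192 \cdot \frac{1}{187}\right)^{2}\right) = 38057 \left(\left(80 - 2\right) 5 + \left(\frac{192}{187}\right)^{2}\right) = 38057 \left(78 \cdot 5 + \frac{36864}{34969}\right) = 38057 \left(390 + \frac{36864}{34969}\right) = 38057 \cdot \frac{13674774}{34969} = \frac{520420874118}{34969}$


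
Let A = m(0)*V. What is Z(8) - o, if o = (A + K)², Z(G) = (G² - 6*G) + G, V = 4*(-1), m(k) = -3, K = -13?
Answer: 23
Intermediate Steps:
V = -4
A = 12 (A = -3*(-4) = 12)
Z(G) = G² - 5*G
o = 1 (o = (12 - 13)² = (-1)² = 1)
Z(8) - o = 8*(-5 + 8) - 1*1 = 8*3 - 1 = 24 - 1 = 23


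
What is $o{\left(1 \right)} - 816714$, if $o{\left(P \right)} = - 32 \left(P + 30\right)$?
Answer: $-817706$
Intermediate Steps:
$o{\left(P \right)} = -960 - 32 P$ ($o{\left(P \right)} = - 32 \left(30 + P\right) = -960 - 32 P$)
$o{\left(1 \right)} - 816714 = \left(-960 - 32\right) - 816714 = -992 - 816714 = -817706$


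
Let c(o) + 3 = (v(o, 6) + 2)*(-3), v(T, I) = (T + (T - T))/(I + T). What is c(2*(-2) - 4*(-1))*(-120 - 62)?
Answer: 1638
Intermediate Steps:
v(T, I) = T/(I + T) (v(T, I) = (T + 0)/(I + T) = T/(I + T))
c(o) = -9 - 3*o/(6 + o) (c(o) = -3 + (o/(6 + o) + 2)*(-3) = -3 + (2 + o/(6 + o))*(-3) = -3 + (-6 - 3*o/(6 + o)) = -9 - 3*o/(6 + o))
c(2*(-2) - 4*(-1))*(-120 - 62) = (6*(-9 - 2*(2*(-2) - 4*(-1)))/(6 + (2*(-2) - 4*(-1))))*(-120 - 62) = (6*(-9 - 2*(-4 + 4))/(6 + (-4 + 4)))*(-182) = (6*(-9 - 2*0)/(6 + 0))*(-182) = (6*(-9 + 0)/6)*(-182) = (6*(⅙)*(-9))*(-182) = -9*(-182) = 1638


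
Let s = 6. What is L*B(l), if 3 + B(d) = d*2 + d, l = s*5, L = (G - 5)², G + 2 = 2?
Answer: 2175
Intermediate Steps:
G = 0 (G = -2 + 2 = 0)
L = 25 (L = (0 - 5)² = (-5)² = 25)
l = 30 (l = 6*5 = 30)
B(d) = -3 + 3*d (B(d) = -3 + (d*2 + d) = -3 + (2*d + d) = -3 + 3*d)
L*B(l) = 25*(-3 + 3*30) = 25*(-3 + 90) = 25*87 = 2175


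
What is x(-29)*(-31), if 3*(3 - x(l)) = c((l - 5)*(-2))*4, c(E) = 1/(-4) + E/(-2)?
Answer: -4526/3 ≈ -1508.7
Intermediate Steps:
c(E) = -¼ - E/2 (c(E) = 1*(-¼) + E*(-½) = -¼ - E/2)
x(l) = 10 - 4*l/3 (x(l) = 3 - (-¼ - (l - 5)*(-2)/2)*4/3 = 3 - (-¼ - (-5 + l)*(-2)/2)*4/3 = 3 - (-¼ - (10 - 2*l)/2)*4/3 = 3 - (-¼ + (-5 + l))*4/3 = 3 - (-21/4 + l)*4/3 = 3 - (-21 + 4*l)/3 = 3 + (7 - 4*l/3) = 10 - 4*l/3)
x(-29)*(-31) = (10 - 4/3*(-29))*(-31) = (10 + 116/3)*(-31) = (146/3)*(-31) = -4526/3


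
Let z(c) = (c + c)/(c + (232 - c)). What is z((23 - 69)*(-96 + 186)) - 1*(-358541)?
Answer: 10396654/29 ≈ 3.5851e+5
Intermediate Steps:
z(c) = c/116 (z(c) = (2*c)/232 = (2*c)*(1/232) = c/116)
z((23 - 69)*(-96 + 186)) - 1*(-358541) = ((23 - 69)*(-96 + 186))/116 - 1*(-358541) = (-46*90)/116 + 358541 = (1/116)*(-4140) + 358541 = -1035/29 + 358541 = 10396654/29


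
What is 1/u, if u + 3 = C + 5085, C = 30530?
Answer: 1/35612 ≈ 2.8080e-5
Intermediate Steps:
u = 35612 (u = -3 + (30530 + 5085) = -3 + 35615 = 35612)
1/u = 1/35612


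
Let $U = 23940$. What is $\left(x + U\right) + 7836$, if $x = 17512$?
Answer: $49288$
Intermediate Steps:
$\left(x + U\right) + 7836 = \left(17512 + 23940\right) + 7836 = 41452 + 7836 = 49288$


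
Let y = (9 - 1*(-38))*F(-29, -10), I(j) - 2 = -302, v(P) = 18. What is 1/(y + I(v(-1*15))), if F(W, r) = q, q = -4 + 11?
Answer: 1/29 ≈ 0.034483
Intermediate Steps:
I(j) = -300 (I(j) = 2 - 302 = -300)
q = 7
F(W, r) = 7
y = 329 (y = (9 - 1*(-38))*7 = (9 + 38)*7 = 47*7 = 329)
1/(y + I(v(-1*15))) = 1/(329 - 300) = 1/29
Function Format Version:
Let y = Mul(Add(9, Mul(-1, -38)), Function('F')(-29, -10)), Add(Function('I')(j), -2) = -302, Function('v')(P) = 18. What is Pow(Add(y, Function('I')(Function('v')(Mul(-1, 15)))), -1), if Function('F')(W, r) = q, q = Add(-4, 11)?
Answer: Rational(1, 29) ≈ 0.034483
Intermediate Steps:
Function('I')(j) = -300 (Function('I')(j) = Add(2, -302) = -300)
q = 7
Function('F')(W, r) = 7
y = 329 (y = Mul(Add(9, Mul(-1, -38)), 7) = Mul(Add(9, 38), 7) = Mul(47, 7) = 329)
Pow(Add(y, Function('I')(Function('v')(Mul(-1, 15)))), -1) = Pow(Add(329, -300), -1) = Pow(29, -1) = Rational(1, 29)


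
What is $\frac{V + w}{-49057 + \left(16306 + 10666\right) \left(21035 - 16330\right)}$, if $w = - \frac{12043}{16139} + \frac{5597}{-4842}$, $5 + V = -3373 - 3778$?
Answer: $- \frac{559354534117}{9913026513894714} \approx -5.6426 \cdot 10^{-5}$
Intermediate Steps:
$V = -7156$ ($V = -5 - 7151 = -7156$)
$w = - \frac{148642189}{78145038}$ ($w = \left(-12043\right) \frac{1}{16139} + 5597 \left(- \frac{1}{4842}\right) = - \frac{12043}{16139} - \frac{5597}{4842} = - \frac{148642189}{78145038} \approx -1.9021$)
$\frac{V + w}{-49057 + \left(16306 + 10666\right) \left(21035 - 16330\right)} = \frac{-7156 - \frac{148642189}{78145038}}{-49057 + \left(16306 + 10666\right) \left(21035 - 16330\right)} = - \frac{559354534117}{78145038 \left(-49057 + 26972 \cdot 4705\right)} = - \frac{559354534117}{78145038 \left(-49057 + 126903260\right)} = - \frac{559354534117}{78145038 \cdot 126854203} = \left(- \frac{559354534117}{78145038}\right) \frac{1}{126854203} = - \frac{559354534117}{9913026513894714}$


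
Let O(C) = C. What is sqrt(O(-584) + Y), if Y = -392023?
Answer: 9*I*sqrt(4847) ≈ 626.58*I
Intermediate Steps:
sqrt(O(-584) + Y) = sqrt(-584 - 392023) = sqrt(-392607) = 9*I*sqrt(4847)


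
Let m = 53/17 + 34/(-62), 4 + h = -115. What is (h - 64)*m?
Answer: -247782/527 ≈ -470.17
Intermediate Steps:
h = -119 (h = -4 - 115 = -119)
m = 1354/527 (m = 53*(1/17) + 34*(-1/62) = 53/17 - 17/31 = 1354/527 ≈ 2.5693)
(h - 64)*m = (-119 - 64)*(1354/527) = -183*1354/527 = -247782/527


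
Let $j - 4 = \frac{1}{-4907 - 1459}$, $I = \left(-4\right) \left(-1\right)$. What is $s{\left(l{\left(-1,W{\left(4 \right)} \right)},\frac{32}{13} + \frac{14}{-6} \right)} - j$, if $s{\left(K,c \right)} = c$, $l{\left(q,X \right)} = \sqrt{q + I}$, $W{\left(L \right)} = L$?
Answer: $- \frac{106803}{27586} \approx -3.8716$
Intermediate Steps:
$I = 4$
$l{\left(q,X \right)} = \sqrt{4 + q}$ ($l{\left(q,X \right)} = \sqrt{q + 4} = \sqrt{4 + q}$)
$j = \frac{25463}{6366}$ ($j = 4 + \frac{1}{-4907 - 1459} = 4 + \frac{1}{-6366} = 4 - \frac{1}{6366} = \frac{25463}{6366} \approx 3.9998$)
$s{\left(l{\left(-1,W{\left(4 \right)} \right)},\frac{32}{13} + \frac{14}{-6} \right)} - j = \left(\frac{32}{13} + \frac{14}{-6}\right) - \frac{25463}{6366} = \left(32 \cdot \frac{1}{13} + 14 \left(- \frac{1}{6}\right)\right) - \frac{25463}{6366} = \left(\frac{32}{13} - \frac{7}{3}\right) - \frac{25463}{6366} = \frac{5}{39} - \frac{25463}{6366} = - \frac{106803}{27586}$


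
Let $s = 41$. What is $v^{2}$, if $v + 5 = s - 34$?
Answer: $4$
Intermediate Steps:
$v = 2$ ($v = -5 + \left(41 - 34\right) = -5 + 7 = 2$)
$v^{2} = 2^{2} = 4$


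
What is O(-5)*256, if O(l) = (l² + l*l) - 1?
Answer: 12544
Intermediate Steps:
O(l) = -1 + 2*l² (O(l) = (l² + l²) - 1 = 2*l² - 1 = -1 + 2*l²)
O(-5)*256 = (-1 + 2*(-5)²)*256 = (-1 + 2*25)*256 = (-1 + 50)*256 = 49*256 = 12544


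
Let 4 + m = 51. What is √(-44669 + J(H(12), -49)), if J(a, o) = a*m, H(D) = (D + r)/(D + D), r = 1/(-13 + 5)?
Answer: I*√25715949/24 ≈ 211.3*I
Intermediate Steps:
m = 47 (m = -4 + 51 = 47)
r = -⅛ (r = 1/(-8) = -⅛ ≈ -0.12500)
H(D) = (-⅛ + D)/(2*D) (H(D) = (D - ⅛)/(D + D) = (-⅛ + D)/((2*D)) = (-⅛ + D)*(1/(2*D)) = (-⅛ + D)/(2*D))
J(a, o) = 47*a (J(a, o) = a*47 = 47*a)
√(-44669 + J(H(12), -49)) = √(-44669 + 47*((1/16)*(-1 + 8*12)/12)) = √(-44669 + 47*((1/16)*(1/12)*(-1 + 96))) = √(-44669 + 47*((1/16)*(1/12)*95)) = √(-44669 + 47*(95/192)) = √(-44669 + 4465/192) = √(-8571983/192) = I*√25715949/24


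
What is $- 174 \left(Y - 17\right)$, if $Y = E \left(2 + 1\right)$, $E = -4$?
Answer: $5046$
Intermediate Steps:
$Y = -12$ ($Y = - 4 \left(2 + 1\right) = \left(-4\right) 3 = -12$)
$- 174 \left(Y - 17\right) = - 174 \left(-12 - 17\right) = \left(-174\right) \left(-29\right) = 5046$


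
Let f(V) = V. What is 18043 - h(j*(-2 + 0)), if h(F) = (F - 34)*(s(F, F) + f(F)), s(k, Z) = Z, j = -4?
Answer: 18459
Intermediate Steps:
h(F) = 2*F*(-34 + F) (h(F) = (F - 34)*(F + F) = (-34 + F)*(2*F) = 2*F*(-34 + F))
18043 - h(j*(-2 + 0)) = 18043 - 2*(-4*(-2 + 0))*(-34 - 4*(-2 + 0)) = 18043 - 2*(-4*(-2))*(-34 - 4*(-2)) = 18043 - 2*8*(-34 + 8) = 18043 - 2*8*(-26) = 18043 - 1*(-416) = 18043 + 416 = 18459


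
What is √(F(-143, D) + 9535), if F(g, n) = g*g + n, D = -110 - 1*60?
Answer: √29814 ≈ 172.67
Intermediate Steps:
D = -170 (D = -110 - 60 = -170)
F(g, n) = n + g² (F(g, n) = g² + n = n + g²)
√(F(-143, D) + 9535) = √((-170 + (-143)²) + 9535) = √((-170 + 20449) + 9535) = √(20279 + 9535) = √29814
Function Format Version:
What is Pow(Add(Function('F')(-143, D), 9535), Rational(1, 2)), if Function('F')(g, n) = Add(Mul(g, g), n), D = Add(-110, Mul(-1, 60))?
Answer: Pow(29814, Rational(1, 2)) ≈ 172.67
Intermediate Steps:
D = -170 (D = Add(-110, -60) = -170)
Function('F')(g, n) = Add(n, Pow(g, 2)) (Function('F')(g, n) = Add(Pow(g, 2), n) = Add(n, Pow(g, 2)))
Pow(Add(Function('F')(-143, D), 9535), Rational(1, 2)) = Pow(Add(Add(-170, Pow(-143, 2)), 9535), Rational(1, 2)) = Pow(Add(Add(-170, 20449), 9535), Rational(1, 2)) = Pow(Add(20279, 9535), Rational(1, 2)) = Pow(29814, Rational(1, 2))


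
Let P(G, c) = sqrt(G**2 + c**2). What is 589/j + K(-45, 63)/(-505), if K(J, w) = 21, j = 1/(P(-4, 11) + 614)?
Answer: 182631209/505 + 589*sqrt(137) ≈ 3.6854e+5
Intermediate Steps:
j = 1/(614 + sqrt(137)) (j = 1/(sqrt((-4)**2 + 11**2) + 614) = 1/(sqrt(16 + 121) + 614) = 1/(sqrt(137) + 614) = 1/(614 + sqrt(137)) ≈ 0.0015982)
589/j + K(-45, 63)/(-505) = 589/(614/376859 - sqrt(137)/376859) + 21/(-505) = 589/(614/376859 - sqrt(137)/376859) + 21*(-1/505) = 589/(614/376859 - sqrt(137)/376859) - 21/505 = -21/505 + 589/(614/376859 - sqrt(137)/376859)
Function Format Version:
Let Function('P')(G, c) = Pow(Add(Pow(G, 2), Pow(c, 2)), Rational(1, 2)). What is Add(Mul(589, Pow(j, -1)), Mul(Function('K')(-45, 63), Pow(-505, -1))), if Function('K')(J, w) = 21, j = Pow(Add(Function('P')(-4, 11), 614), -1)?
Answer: Add(Rational(182631209, 505), Mul(589, Pow(137, Rational(1, 2)))) ≈ 3.6854e+5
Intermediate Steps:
j = Pow(Add(614, Pow(137, Rational(1, 2))), -1) (j = Pow(Add(Pow(Add(Pow(-4, 2), Pow(11, 2)), Rational(1, 2)), 614), -1) = Pow(Add(Pow(Add(16, 121), Rational(1, 2)), 614), -1) = Pow(Add(Pow(137, Rational(1, 2)), 614), -1) = Pow(Add(614, Pow(137, Rational(1, 2))), -1) ≈ 0.0015982)
Add(Mul(589, Pow(j, -1)), Mul(Function('K')(-45, 63), Pow(-505, -1))) = Add(Mul(589, Pow(Add(Rational(614, 376859), Mul(Rational(-1, 376859), Pow(137, Rational(1, 2)))), -1)), Mul(21, Pow(-505, -1))) = Add(Mul(589, Pow(Add(Rational(614, 376859), Mul(Rational(-1, 376859), Pow(137, Rational(1, 2)))), -1)), Mul(21, Rational(-1, 505))) = Add(Mul(589, Pow(Add(Rational(614, 376859), Mul(Rational(-1, 376859), Pow(137, Rational(1, 2)))), -1)), Rational(-21, 505)) = Add(Rational(-21, 505), Mul(589, Pow(Add(Rational(614, 376859), Mul(Rational(-1, 376859), Pow(137, Rational(1, 2)))), -1)))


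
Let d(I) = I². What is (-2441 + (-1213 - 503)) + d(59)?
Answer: -676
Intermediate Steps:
(-2441 + (-1213 - 503)) + d(59) = (-2441 + (-1213 - 503)) + 59² = (-2441 - 1716) + 3481 = -4157 + 3481 = -676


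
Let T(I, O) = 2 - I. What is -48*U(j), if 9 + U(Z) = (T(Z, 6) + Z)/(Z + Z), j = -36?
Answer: 1300/3 ≈ 433.33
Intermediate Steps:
U(Z) = -9 + 1/Z (U(Z) = -9 + ((2 - Z) + Z)/(Z + Z) = -9 + 2/((2*Z)) = -9 + 2*(1/(2*Z)) = -9 + 1/Z)
-48*U(j) = -48*(-9 + 1/(-36)) = -48*(-9 - 1/36) = -48*(-325/36) = 1300/3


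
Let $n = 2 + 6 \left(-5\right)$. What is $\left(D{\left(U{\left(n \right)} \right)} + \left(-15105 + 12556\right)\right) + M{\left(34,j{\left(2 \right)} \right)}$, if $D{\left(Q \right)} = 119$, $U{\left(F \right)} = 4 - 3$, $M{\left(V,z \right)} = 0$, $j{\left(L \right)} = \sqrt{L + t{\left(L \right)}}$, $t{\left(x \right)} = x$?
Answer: $-2430$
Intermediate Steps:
$j{\left(L \right)} = \sqrt{2} \sqrt{L}$ ($j{\left(L \right)} = \sqrt{L + L} = \sqrt{2 L} = \sqrt{2} \sqrt{L}$)
$n = -28$ ($n = 2 - 30 = -28$)
$U{\left(F \right)} = 1$ ($U{\left(F \right)} = 4 - 3 = 1$)
$\left(D{\left(U{\left(n \right)} \right)} + \left(-15105 + 12556\right)\right) + M{\left(34,j{\left(2 \right)} \right)} = \left(119 + \left(-15105 + 12556\right)\right) + 0 = \left(119 - 2549\right) + 0 = -2430 + 0 = -2430$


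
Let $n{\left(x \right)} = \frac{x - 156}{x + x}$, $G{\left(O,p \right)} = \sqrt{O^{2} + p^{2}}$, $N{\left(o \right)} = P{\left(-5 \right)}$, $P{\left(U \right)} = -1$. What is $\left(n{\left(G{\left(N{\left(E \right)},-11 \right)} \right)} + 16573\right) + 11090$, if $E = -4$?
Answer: $\frac{55327}{2} - \frac{39 \sqrt{122}}{61} \approx 27656.0$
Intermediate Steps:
$N{\left(o \right)} = -1$
$n{\left(x \right)} = \frac{-156 + x}{2 x}$
$\left(n{\left(G{\left(N{\left(E \right)},-11 \right)} \right)} + 16573\right) + 11090 = \left(\frac{-156 + \sqrt{\left(-1\right)^{2} + \left(-11\right)^{2}}}{2 \sqrt{\left(-1\right)^{2} + \left(-11\right)^{2}}} + 16573\right) + 11090 = \left(\frac{-156 + \sqrt{1 + 121}}{2 \sqrt{1 + 121}} + 16573\right) + 11090 = \left(\frac{-156 + \sqrt{122}}{2 \sqrt{122}} + 16573\right) + 11090 = \left(\frac{\frac{\sqrt{122}}{122} \left(-156 + \sqrt{122}\right)}{2} + 16573\right) + 11090 = \left(\frac{\sqrt{122} \left(-156 + \sqrt{122}\right)}{244} + 16573\right) + 11090 = \left(16573 + \frac{\sqrt{122} \left(-156 + \sqrt{122}\right)}{244}\right) + 11090 = 27663 + \frac{\sqrt{122} \left(-156 + \sqrt{122}\right)}{244}$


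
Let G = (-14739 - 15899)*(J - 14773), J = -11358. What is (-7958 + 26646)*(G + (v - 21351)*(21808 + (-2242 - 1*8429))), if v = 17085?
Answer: 14073767149568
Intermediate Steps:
G = 800601578 (G = (-14739 - 15899)*(-11358 - 14773) = -30638*(-26131) = 800601578)
(-7958 + 26646)*(G + (v - 21351)*(21808 + (-2242 - 1*8429))) = (-7958 + 26646)*(800601578 + (17085 - 21351)*(21808 + (-2242 - 1*8429))) = 18688*(800601578 - 4266*(21808 + (-2242 - 8429))) = 18688*(800601578 - 4266*(21808 - 10671)) = 18688*(800601578 - 4266*11137) = 18688*(800601578 - 47510442) = 18688*753091136 = 14073767149568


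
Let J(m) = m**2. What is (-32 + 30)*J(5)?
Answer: -50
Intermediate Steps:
(-32 + 30)*J(5) = (-32 + 30)*5**2 = -2*25 = -50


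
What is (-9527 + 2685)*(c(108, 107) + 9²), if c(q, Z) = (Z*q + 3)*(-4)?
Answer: 315792510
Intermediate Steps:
c(q, Z) = -12 - 4*Z*q (c(q, Z) = (3 + Z*q)*(-4) = -12 - 4*Z*q)
(-9527 + 2685)*(c(108, 107) + 9²) = (-9527 + 2685)*((-12 - 4*107*108) + 9²) = -6842*((-12 - 46224) + 81) = -6842*(-46236 + 81) = -6842*(-46155) = 315792510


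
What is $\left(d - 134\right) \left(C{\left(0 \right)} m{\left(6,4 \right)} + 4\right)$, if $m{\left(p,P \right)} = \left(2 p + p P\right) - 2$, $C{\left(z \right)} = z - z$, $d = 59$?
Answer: $-300$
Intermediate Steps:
$C{\left(z \right)} = 0$
$m{\left(p,P \right)} = -2 + 2 p + P p$ ($m{\left(p,P \right)} = \left(2 p + P p\right) - 2 = -2 + 2 p + P p$)
$\left(d - 134\right) \left(C{\left(0 \right)} m{\left(6,4 \right)} + 4\right) = \left(59 - 134\right) \left(0 \left(-2 + 2 \cdot 6 + 4 \cdot 6\right) + 4\right) = - 75 \left(0 \left(-2 + 12 + 24\right) + 4\right) = - 75 \left(0 \cdot 34 + 4\right) = - 75 \left(0 + 4\right) = \left(-75\right) 4 = -300$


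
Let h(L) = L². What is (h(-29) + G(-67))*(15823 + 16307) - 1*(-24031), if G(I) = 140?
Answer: 31543561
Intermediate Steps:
(h(-29) + G(-67))*(15823 + 16307) - 1*(-24031) = ((-29)² + 140)*(15823 + 16307) - 1*(-24031) = (841 + 140)*32130 + 24031 = 981*32130 + 24031 = 31519530 + 24031 = 31543561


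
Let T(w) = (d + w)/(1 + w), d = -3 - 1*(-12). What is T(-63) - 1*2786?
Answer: -86339/31 ≈ -2785.1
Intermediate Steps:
d = 9 (d = -3 + 12 = 9)
T(w) = (9 + w)/(1 + w)
T(-63) - 1*2786 = (9 - 63)/(1 - 63) - 1*2786 = -54/(-62) - 2786 = -1/62*(-54) - 2786 = 27/31 - 2786 = -86339/31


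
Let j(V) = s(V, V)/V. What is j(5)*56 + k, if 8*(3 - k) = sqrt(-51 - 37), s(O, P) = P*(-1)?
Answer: -53 - I*sqrt(22)/4 ≈ -53.0 - 1.1726*I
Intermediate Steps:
s(O, P) = -P
k = 3 - I*sqrt(22)/4 (k = 3 - sqrt(-51 - 37)/8 = 3 - I*sqrt(22)/4 ≈ 3.0 - 1.1726*I)
j(V) = -1 (j(V) = (-V)/V = -1)
j(5)*56 + k = -1*56 + (3 - I*sqrt(22)/4) = -56 + (3 - I*sqrt(22)/4) = -53 - I*sqrt(22)/4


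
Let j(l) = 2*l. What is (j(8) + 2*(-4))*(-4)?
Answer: -32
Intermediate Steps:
(j(8) + 2*(-4))*(-4) = (2*8 + 2*(-4))*(-4) = (16 - 8)*(-4) = 8*(-4) = -32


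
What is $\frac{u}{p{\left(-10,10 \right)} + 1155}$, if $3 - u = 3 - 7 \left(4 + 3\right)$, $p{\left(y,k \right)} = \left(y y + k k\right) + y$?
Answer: $\frac{49}{1345} \approx 0.036431$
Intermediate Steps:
$p{\left(y,k \right)} = y + k^{2} + y^{2}$ ($p{\left(y,k \right)} = \left(y^{2} + k^{2}\right) + y = \left(k^{2} + y^{2}\right) + y = y + k^{2} + y^{2}$)
$u = 49$ ($u = 3 - \left(3 - 7 \left(4 + 3\right)\right) = 3 - \left(3 - 49\right) = 3 - -46 = 3 + 46 = 49$)
$\frac{u}{p{\left(-10,10 \right)} + 1155} = \frac{1}{\left(-10 + 10^{2} + \left(-10\right)^{2}\right) + 1155} \cdot 49 = \frac{1}{\left(-10 + 100 + 100\right) + 1155} \cdot 49 = \frac{1}{190 + 1155} \cdot 49 = \frac{1}{1345} \cdot 49 = \frac{49}{1345}$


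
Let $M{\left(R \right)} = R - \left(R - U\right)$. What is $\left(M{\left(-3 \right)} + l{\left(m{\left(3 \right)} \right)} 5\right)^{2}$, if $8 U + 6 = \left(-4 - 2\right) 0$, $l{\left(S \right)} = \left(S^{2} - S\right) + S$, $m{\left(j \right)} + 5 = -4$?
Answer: $\frac{2614689}{16} \approx 1.6342 \cdot 10^{5}$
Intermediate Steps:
$m{\left(j \right)} = -9$ ($m{\left(j \right)} = -5 - 4 = -9$)
$l{\left(S \right)} = S^{2}$
$U = - \frac{3}{4}$ ($U = - \frac{3}{4} + \frac{\left(-4 - 2\right) 0}{8} = - \frac{3}{4} + \frac{\left(-6\right) 0}{8} = - \frac{3}{4} + \frac{1}{8} \cdot 0 = - \frac{3}{4} + 0 = - \frac{3}{4} \approx -0.75$)
$M{\left(R \right)} = - \frac{3}{4}$ ($M{\left(R \right)} = R - \left(\frac{3}{4} + R\right) = - \frac{3}{4}$)
$\left(M{\left(-3 \right)} + l{\left(m{\left(3 \right)} \right)} 5\right)^{2} = \left(- \frac{3}{4} + \left(-9\right)^{2} \cdot 5\right)^{2} = \left(- \frac{3}{4} + 81 \cdot 5\right)^{2} = \left(- \frac{3}{4} + 405\right)^{2} = \left(\frac{1617}{4}\right)^{2} = \frac{2614689}{16}$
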